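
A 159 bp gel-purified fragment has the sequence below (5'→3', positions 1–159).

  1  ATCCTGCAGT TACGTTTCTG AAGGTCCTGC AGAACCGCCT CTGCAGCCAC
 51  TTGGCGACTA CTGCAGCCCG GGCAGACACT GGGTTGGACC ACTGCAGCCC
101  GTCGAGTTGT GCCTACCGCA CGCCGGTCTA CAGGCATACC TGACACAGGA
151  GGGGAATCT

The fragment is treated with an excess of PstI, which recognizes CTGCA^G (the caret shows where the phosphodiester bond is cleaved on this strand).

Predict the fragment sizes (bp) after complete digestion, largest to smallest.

63, 31, 23, 20, 14, 8 bp

PstI sites (CTGCAG) start at positions 4, 27, 41, 61, 92.
PstI cuts after base 5 of each site (before the last base), so after positions 8, 31, 45, 65, 96.
Linear molecule, 5 cuts → 6 fragments:
  1–8 → 8 bp
  9–31 → 23 bp
  32–45 → 14 bp
  46–65 → 20 bp
  66–96 → 31 bp
  97–159 → 63 bp
Sorted largest to smallest: 63, 31, 23, 20, 14, 8 bp.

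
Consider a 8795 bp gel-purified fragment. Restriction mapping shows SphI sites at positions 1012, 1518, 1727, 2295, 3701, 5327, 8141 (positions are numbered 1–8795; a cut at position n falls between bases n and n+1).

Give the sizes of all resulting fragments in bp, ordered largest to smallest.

Linear molecule, 7 cuts → 8 fragments:
  1012 − 0 = 1012 bp
  1518 − 1012 = 506 bp
  1727 − 1518 = 209 bp
  2295 − 1727 = 568 bp
  3701 − 2295 = 1406 bp
  5327 − 3701 = 1626 bp
  8141 − 5327 = 2814 bp
  8795 − 8141 = 654 bp
Sorted largest to smallest: 2814, 1626, 1406, 1012, 654, 568, 506, 209 bp.

2814, 1626, 1406, 1012, 654, 568, 506, 209 bp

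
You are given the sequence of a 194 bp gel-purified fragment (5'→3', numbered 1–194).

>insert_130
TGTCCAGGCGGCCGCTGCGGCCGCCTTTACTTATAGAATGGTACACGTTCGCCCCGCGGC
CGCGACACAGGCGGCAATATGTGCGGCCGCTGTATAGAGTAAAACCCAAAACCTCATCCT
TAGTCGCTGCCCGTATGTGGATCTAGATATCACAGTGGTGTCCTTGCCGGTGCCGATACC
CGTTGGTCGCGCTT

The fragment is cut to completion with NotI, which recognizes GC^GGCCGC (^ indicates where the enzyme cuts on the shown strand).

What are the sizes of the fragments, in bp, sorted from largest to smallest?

NotI sites (GCGGCCGC) start at positions 8, 17, 56, 83.
NotI cuts after base 2 of each site, so after positions 9, 18, 57, 84.
Linear molecule, 4 cuts → 5 fragments:
  1–9 → 9 bp
  10–18 → 9 bp
  19–57 → 39 bp
  58–84 → 27 bp
  85–194 → 110 bp
Sorted largest to smallest: 110, 39, 27, 9, 9 bp.

110, 39, 27, 9, 9 bp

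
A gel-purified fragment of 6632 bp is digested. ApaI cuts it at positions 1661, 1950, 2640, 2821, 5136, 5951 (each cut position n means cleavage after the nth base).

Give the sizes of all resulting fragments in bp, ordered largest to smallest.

2315, 1661, 815, 690, 681, 289, 181 bp

Linear molecule, 6 cuts → 7 fragments:
  1661 − 0 = 1661 bp
  1950 − 1661 = 289 bp
  2640 − 1950 = 690 bp
  2821 − 2640 = 181 bp
  5136 − 2821 = 2315 bp
  5951 − 5136 = 815 bp
  6632 − 5951 = 681 bp
Sorted largest to smallest: 2315, 1661, 815, 690, 681, 289, 181 bp.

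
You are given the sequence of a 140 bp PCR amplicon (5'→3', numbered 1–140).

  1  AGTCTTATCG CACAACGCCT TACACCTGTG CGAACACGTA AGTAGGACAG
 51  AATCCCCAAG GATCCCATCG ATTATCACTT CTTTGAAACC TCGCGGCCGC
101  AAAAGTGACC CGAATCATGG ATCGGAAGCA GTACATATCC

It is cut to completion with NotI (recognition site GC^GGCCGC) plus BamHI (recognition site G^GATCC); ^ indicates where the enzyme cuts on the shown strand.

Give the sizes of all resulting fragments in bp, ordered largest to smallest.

60, 46, 34 bp

The NotI site (GCGGCCGC) starts at position 93.
NotI cuts after base 2 of each site, so after position 94.
The BamHI site (GGATCC) starts at position 60.
BamHI cuts after the first base of each site, so after position 60.
Combined cut positions: 60, 94.
Linear molecule, 2 cuts → 3 fragments:
  1–60 → 60 bp
  61–94 → 34 bp
  95–140 → 46 bp
Sorted largest to smallest: 60, 46, 34 bp.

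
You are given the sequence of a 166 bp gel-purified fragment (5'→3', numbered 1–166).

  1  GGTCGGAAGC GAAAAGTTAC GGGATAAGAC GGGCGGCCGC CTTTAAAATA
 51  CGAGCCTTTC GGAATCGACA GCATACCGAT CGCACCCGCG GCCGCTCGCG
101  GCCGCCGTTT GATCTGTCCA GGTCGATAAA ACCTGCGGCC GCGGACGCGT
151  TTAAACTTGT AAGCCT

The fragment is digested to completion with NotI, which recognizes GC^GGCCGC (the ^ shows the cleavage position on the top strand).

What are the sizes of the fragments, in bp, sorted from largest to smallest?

55, 37, 34, 30, 10 bp

NotI sites (GCGGCCGC) start at positions 33, 88, 98, 135.
NotI cuts after base 2 of each site, so after positions 34, 89, 99, 136.
Linear molecule, 4 cuts → 5 fragments:
  1–34 → 34 bp
  35–89 → 55 bp
  90–99 → 10 bp
  100–136 → 37 bp
  137–166 → 30 bp
Sorted largest to smallest: 55, 37, 34, 30, 10 bp.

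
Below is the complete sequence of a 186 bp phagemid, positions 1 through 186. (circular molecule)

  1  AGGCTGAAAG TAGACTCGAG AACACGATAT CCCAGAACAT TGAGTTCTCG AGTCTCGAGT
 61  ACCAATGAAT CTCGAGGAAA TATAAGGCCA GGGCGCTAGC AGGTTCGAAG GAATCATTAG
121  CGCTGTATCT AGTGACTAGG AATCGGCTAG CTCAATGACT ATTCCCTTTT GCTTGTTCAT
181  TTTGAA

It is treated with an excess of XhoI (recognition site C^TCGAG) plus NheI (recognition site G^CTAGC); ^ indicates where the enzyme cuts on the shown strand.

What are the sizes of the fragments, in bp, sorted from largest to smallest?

55, 51, 32, 24, 17, 7 bp

XhoI sites (CTCGAG) start at positions 15, 47, 54, 71.
XhoI cuts after the first base of each site, so after positions 15, 47, 54, 71.
NheI sites (GCTAGC) start at positions 95, 146.
NheI cuts after the first base of each site, so after positions 95, 146.
Combined cut positions: 15, 47, 54, 71, 95, 146.
Circular molecule, 6 cuts → 6 fragments:
  16–47 → 32 bp
  48–54 → 7 bp
  55–71 → 17 bp
  72–95 → 24 bp
  96–146 → 51 bp
  147–186 then 1–15 → 40 + 15 = 55 bp
Sorted largest to smallest: 55, 51, 32, 24, 17, 7 bp.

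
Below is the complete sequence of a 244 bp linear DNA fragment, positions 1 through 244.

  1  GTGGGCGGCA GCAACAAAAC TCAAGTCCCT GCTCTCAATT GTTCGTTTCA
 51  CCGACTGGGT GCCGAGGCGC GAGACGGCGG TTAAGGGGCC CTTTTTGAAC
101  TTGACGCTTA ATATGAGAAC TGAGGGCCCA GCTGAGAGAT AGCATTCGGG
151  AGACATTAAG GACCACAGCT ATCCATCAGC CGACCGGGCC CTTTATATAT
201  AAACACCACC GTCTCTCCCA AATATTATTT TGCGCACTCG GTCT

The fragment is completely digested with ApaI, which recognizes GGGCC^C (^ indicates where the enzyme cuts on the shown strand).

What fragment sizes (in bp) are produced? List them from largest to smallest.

ApaI sites (GGGCCC) start at positions 86, 124, 186.
ApaI cuts after base 5 of each site (before the last base), so after positions 90, 128, 190.
Linear molecule, 3 cuts → 4 fragments:
  1–90 → 90 bp
  91–128 → 38 bp
  129–190 → 62 bp
  191–244 → 54 bp
Sorted largest to smallest: 90, 62, 54, 38 bp.

90, 62, 54, 38 bp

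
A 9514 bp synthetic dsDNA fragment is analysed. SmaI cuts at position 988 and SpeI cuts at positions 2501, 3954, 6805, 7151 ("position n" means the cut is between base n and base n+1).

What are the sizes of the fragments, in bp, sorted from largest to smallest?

Combined cut positions (sorted): 988, 2501, 3954, 6805, 7151.
Linear molecule, 5 cuts → 6 fragments:
  988 − 0 = 988 bp
  2501 − 988 = 1513 bp
  3954 − 2501 = 1453 bp
  6805 − 3954 = 2851 bp
  7151 − 6805 = 346 bp
  9514 − 7151 = 2363 bp
Sorted largest to smallest: 2851, 2363, 1513, 1453, 988, 346 bp.

2851, 2363, 1513, 1453, 988, 346 bp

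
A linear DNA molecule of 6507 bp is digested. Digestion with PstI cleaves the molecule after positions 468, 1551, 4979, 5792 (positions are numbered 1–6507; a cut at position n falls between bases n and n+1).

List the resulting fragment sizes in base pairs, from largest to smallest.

3428, 1083, 813, 715, 468 bp

Linear molecule, 4 cuts → 5 fragments:
  468 − 0 = 468 bp
  1551 − 468 = 1083 bp
  4979 − 1551 = 3428 bp
  5792 − 4979 = 813 bp
  6507 − 5792 = 715 bp
Sorted largest to smallest: 3428, 1083, 813, 715, 468 bp.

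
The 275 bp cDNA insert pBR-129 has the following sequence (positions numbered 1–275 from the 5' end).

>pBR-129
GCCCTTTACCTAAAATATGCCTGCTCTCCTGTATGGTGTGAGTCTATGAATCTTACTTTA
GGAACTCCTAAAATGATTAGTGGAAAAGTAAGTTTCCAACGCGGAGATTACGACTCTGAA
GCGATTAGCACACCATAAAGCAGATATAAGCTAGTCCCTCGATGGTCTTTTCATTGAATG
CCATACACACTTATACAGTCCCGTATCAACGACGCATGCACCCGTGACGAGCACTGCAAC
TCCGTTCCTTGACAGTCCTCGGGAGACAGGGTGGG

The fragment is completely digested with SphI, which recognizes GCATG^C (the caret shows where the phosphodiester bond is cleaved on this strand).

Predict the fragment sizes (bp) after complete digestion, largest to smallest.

218, 57 bp

The SphI site (GCATGC) starts at position 214.
SphI cuts after base 5 of each site (before the last base), so after position 218.
Linear molecule, 1 cut → 2 fragments:
  1–218 → 218 bp
  219–275 → 57 bp
Sorted largest to smallest: 218, 57 bp.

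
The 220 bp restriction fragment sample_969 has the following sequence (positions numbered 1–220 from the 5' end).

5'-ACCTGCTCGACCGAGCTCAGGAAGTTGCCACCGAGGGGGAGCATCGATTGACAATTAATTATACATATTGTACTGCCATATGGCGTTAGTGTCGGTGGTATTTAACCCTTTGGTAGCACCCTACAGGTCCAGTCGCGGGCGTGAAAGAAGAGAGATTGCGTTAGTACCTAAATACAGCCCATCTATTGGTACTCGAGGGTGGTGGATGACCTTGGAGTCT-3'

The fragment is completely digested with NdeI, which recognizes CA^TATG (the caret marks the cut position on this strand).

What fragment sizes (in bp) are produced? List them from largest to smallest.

142, 78 bp

The NdeI site (CATATG) starts at position 77.
NdeI cuts after base 2 of each site, so after position 78.
Linear molecule, 1 cut → 2 fragments:
  1–78 → 78 bp
  79–220 → 142 bp
Sorted largest to smallest: 142, 78 bp.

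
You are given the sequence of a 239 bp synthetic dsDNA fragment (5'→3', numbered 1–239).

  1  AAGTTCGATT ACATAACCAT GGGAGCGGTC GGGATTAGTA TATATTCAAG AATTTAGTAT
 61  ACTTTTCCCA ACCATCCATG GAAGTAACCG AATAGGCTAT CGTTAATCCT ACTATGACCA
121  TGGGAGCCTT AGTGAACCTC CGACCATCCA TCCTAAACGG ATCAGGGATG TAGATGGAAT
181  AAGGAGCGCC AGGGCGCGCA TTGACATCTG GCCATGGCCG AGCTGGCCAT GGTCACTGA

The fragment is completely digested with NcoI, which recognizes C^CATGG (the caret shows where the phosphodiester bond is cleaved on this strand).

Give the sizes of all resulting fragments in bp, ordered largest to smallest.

94, 59, 42, 17, 15, 12 bp

NcoI sites (CCATGG) start at positions 17, 76, 118, 212, 227.
NcoI cuts after the first base of each site, so after positions 17, 76, 118, 212, 227.
Linear molecule, 5 cuts → 6 fragments:
  1–17 → 17 bp
  18–76 → 59 bp
  77–118 → 42 bp
  119–212 → 94 bp
  213–227 → 15 bp
  228–239 → 12 bp
Sorted largest to smallest: 94, 59, 42, 17, 15, 12 bp.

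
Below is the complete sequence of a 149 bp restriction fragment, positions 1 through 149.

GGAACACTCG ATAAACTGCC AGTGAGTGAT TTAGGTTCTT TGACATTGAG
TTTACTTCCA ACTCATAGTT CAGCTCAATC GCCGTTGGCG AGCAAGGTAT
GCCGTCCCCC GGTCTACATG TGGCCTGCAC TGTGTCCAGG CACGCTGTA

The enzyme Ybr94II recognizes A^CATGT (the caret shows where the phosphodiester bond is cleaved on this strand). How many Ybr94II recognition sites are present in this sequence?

ACATGT occurs starting at position 116.
Ybr94II cuts at 1 site.

1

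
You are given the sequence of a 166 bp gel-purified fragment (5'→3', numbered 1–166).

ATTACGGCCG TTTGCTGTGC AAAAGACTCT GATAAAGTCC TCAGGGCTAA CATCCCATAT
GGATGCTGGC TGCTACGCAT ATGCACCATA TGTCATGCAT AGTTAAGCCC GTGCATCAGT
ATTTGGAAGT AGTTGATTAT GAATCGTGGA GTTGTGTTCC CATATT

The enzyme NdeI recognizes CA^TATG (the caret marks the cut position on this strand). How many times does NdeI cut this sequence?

3

CATATG occurs starting at positions 56, 78, 87.
NdeI cuts at 3 sites.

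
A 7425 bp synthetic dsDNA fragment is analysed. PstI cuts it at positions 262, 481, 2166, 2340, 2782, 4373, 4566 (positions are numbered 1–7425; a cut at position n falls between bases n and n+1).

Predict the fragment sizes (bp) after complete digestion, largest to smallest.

2859, 1685, 1591, 442, 262, 219, 193, 174 bp

Linear molecule, 7 cuts → 8 fragments:
  262 − 0 = 262 bp
  481 − 262 = 219 bp
  2166 − 481 = 1685 bp
  2340 − 2166 = 174 bp
  2782 − 2340 = 442 bp
  4373 − 2782 = 1591 bp
  4566 − 4373 = 193 bp
  7425 − 4566 = 2859 bp
Sorted largest to smallest: 2859, 1685, 1591, 442, 262, 219, 193, 174 bp.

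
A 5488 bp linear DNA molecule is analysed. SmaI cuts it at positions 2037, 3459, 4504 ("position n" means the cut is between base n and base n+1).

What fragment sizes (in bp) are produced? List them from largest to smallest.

Linear molecule, 3 cuts → 4 fragments:
  2037 − 0 = 2037 bp
  3459 − 2037 = 1422 bp
  4504 − 3459 = 1045 bp
  5488 − 4504 = 984 bp
Sorted largest to smallest: 2037, 1422, 1045, 984 bp.

2037, 1422, 1045, 984 bp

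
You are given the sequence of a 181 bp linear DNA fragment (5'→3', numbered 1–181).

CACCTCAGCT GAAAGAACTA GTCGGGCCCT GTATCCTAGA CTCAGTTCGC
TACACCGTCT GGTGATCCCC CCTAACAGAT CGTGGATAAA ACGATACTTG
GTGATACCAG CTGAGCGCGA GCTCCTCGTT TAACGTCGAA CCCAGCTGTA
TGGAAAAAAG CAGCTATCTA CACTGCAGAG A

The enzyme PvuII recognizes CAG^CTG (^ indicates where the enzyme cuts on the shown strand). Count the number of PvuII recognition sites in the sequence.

3

CAGCTG occurs starting at positions 6, 108, 143.
PvuII cuts at 3 sites.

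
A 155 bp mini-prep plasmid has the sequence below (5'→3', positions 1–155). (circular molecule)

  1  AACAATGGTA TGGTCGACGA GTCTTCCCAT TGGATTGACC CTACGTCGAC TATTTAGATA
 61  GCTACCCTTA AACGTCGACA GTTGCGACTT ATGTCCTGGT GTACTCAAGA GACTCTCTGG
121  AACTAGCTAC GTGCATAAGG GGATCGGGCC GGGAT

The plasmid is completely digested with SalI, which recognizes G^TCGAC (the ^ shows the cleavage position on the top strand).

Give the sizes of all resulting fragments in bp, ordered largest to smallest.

SalI sites (GTCGAC) start at positions 13, 45, 74.
SalI cuts after the first base of each site, so after positions 13, 45, 74.
Circular molecule, 3 cuts → 3 fragments:
  14–45 → 32 bp
  46–74 → 29 bp
  75–155 then 1–13 → 81 + 13 = 94 bp
Sorted largest to smallest: 94, 32, 29 bp.

94, 32, 29 bp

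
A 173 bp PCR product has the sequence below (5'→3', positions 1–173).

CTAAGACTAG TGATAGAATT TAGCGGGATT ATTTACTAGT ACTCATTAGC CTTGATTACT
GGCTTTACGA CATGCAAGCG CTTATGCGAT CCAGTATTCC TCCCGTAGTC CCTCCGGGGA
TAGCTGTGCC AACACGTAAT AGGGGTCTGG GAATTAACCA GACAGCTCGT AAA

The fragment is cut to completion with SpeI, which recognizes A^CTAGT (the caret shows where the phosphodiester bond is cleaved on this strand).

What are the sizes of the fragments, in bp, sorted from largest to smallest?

SpeI sites (ACTAGT) start at positions 6, 35.
SpeI cuts after the first base of each site, so after positions 6, 35.
Linear molecule, 2 cuts → 3 fragments:
  1–6 → 6 bp
  7–35 → 29 bp
  36–173 → 138 bp
Sorted largest to smallest: 138, 29, 6 bp.

138, 29, 6 bp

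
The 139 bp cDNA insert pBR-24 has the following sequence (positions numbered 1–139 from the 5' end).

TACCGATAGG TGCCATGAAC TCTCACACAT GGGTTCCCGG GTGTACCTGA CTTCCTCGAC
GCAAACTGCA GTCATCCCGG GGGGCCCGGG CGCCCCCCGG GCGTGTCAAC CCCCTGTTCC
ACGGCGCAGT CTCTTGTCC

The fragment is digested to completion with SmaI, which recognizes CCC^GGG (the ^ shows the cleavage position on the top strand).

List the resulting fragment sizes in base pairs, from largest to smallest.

SmaI sites (CCCGGG) start at positions 36, 76, 85, 96.
SmaI cuts after base 3 of each site, so after positions 38, 78, 87, 98.
Linear molecule, 4 cuts → 5 fragments:
  1–38 → 38 bp
  39–78 → 40 bp
  79–87 → 9 bp
  88–98 → 11 bp
  99–139 → 41 bp
Sorted largest to smallest: 41, 40, 38, 11, 9 bp.

41, 40, 38, 11, 9 bp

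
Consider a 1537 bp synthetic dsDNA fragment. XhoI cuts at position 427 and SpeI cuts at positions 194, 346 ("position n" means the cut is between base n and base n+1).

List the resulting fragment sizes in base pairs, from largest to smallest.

Combined cut positions (sorted): 194, 346, 427.
Linear molecule, 3 cuts → 4 fragments:
  194 − 0 = 194 bp
  346 − 194 = 152 bp
  427 − 346 = 81 bp
  1537 − 427 = 1110 bp
Sorted largest to smallest: 1110, 194, 152, 81 bp.

1110, 194, 152, 81 bp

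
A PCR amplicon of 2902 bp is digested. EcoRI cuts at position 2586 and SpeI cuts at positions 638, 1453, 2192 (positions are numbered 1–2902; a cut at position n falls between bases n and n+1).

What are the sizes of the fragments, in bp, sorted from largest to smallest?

Combined cut positions (sorted): 638, 1453, 2192, 2586.
Linear molecule, 4 cuts → 5 fragments:
  638 − 0 = 638 bp
  1453 − 638 = 815 bp
  2192 − 1453 = 739 bp
  2586 − 2192 = 394 bp
  2902 − 2586 = 316 bp
Sorted largest to smallest: 815, 739, 638, 394, 316 bp.

815, 739, 638, 394, 316 bp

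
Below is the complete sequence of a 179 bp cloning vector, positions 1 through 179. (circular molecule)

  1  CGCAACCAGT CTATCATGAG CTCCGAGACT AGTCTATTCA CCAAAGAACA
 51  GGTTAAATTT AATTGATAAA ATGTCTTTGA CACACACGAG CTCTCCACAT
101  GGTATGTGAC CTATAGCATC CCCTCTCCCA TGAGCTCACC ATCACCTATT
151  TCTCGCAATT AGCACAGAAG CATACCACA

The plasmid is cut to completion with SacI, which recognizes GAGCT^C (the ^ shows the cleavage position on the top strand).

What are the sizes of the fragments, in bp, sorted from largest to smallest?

SacI sites (GAGCTC) start at positions 18, 88, 132.
SacI cuts after base 5 of each site (before the last base), so after positions 22, 92, 136.
Circular molecule, 3 cuts → 3 fragments:
  23–92 → 70 bp
  93–136 → 44 bp
  137–179 then 1–22 → 43 + 22 = 65 bp
Sorted largest to smallest: 70, 65, 44 bp.

70, 65, 44 bp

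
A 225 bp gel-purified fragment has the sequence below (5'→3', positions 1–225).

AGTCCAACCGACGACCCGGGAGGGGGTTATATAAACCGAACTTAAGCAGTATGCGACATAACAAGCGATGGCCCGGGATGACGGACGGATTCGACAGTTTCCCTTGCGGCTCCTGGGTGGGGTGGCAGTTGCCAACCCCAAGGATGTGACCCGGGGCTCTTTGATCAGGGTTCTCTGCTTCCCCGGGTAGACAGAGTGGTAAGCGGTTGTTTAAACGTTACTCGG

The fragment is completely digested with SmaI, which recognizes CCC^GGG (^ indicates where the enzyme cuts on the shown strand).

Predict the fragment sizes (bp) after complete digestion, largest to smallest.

78, 57, 41, 32, 17 bp

SmaI sites (CCCGGG) start at positions 15, 72, 150, 182.
SmaI cuts after base 3 of each site, so after positions 17, 74, 152, 184.
Linear molecule, 4 cuts → 5 fragments:
  1–17 → 17 bp
  18–74 → 57 bp
  75–152 → 78 bp
  153–184 → 32 bp
  185–225 → 41 bp
Sorted largest to smallest: 78, 57, 41, 32, 17 bp.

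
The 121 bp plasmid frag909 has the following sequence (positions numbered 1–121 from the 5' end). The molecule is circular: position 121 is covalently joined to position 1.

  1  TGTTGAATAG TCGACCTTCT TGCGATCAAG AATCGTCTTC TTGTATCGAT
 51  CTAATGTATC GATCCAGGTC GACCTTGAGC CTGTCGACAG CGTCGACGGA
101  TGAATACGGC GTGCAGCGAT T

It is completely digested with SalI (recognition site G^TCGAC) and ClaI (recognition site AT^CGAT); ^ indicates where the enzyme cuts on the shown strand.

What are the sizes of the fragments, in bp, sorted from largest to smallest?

SalI sites (GTCGAC) start at positions 10, 68, 83, 92.
SalI cuts after the first base of each site, so after positions 10, 68, 83, 92.
ClaI sites (ATCGAT) start at positions 45, 58.
ClaI cuts after base 2 of each site, so after positions 46, 59.
Combined cut positions: 10, 46, 59, 68, 83, 92.
Circular molecule, 6 cuts → 6 fragments:
  11–46 → 36 bp
  47–59 → 13 bp
  60–68 → 9 bp
  69–83 → 15 bp
  84–92 → 9 bp
  93–121 then 1–10 → 29 + 10 = 39 bp
Sorted largest to smallest: 39, 36, 15, 13, 9, 9 bp.

39, 36, 15, 13, 9, 9 bp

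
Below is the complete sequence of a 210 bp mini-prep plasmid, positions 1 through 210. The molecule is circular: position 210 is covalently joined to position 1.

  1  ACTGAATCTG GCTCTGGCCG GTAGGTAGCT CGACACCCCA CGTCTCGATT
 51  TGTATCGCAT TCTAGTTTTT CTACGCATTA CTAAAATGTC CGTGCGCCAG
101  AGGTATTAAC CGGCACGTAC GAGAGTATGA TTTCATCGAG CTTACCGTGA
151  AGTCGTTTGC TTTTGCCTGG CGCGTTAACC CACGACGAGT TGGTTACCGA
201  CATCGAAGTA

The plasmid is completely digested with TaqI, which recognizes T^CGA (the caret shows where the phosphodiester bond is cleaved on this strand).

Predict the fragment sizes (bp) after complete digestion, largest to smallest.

TaqI sites (TCGA) start at positions 30, 45, 136, 203.
TaqI cuts after the first base of each site, so after positions 30, 45, 136, 203.
Circular molecule, 4 cuts → 4 fragments:
  31–45 → 15 bp
  46–136 → 91 bp
  137–203 → 67 bp
  204–210 then 1–30 → 7 + 30 = 37 bp
Sorted largest to smallest: 91, 67, 37, 15 bp.

91, 67, 37, 15 bp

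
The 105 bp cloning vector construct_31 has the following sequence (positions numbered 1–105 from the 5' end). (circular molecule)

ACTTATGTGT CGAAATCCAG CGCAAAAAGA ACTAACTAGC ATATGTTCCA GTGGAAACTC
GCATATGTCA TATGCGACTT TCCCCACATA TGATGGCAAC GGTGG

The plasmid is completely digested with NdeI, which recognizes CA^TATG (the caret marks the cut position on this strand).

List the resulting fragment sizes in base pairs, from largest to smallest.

NdeI sites (CATATG) start at positions 40, 62, 69, 87.
NdeI cuts after base 2 of each site, so after positions 41, 63, 70, 88.
Circular molecule, 4 cuts → 4 fragments:
  42–63 → 22 bp
  64–70 → 7 bp
  71–88 → 18 bp
  89–105 then 1–41 → 17 + 41 = 58 bp
Sorted largest to smallest: 58, 22, 18, 7 bp.

58, 22, 18, 7 bp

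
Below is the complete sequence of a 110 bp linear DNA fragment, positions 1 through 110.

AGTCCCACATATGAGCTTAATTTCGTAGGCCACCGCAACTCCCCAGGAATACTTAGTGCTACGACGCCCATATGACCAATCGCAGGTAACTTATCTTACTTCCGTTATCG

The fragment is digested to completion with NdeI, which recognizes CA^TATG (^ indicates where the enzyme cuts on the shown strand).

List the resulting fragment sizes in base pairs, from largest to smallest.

NdeI sites (CATATG) start at positions 8, 69.
NdeI cuts after base 2 of each site, so after positions 9, 70.
Linear molecule, 2 cuts → 3 fragments:
  1–9 → 9 bp
  10–70 → 61 bp
  71–110 → 40 bp
Sorted largest to smallest: 61, 40, 9 bp.

61, 40, 9 bp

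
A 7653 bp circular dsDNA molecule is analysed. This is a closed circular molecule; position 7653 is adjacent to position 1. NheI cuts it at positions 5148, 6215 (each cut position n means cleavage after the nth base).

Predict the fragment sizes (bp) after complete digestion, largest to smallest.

Circular molecule, 2 cuts → 2 fragments:
  6215 − 5148 = 1067 bp
  wrap: 7653 − 6215 + 5148 = 6586 bp
Sorted largest to smallest: 6586, 1067 bp.

6586, 1067 bp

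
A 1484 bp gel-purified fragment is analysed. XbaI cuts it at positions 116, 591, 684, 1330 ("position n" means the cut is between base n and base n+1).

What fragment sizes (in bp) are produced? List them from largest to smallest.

646, 475, 154, 116, 93 bp

Linear molecule, 4 cuts → 5 fragments:
  116 − 0 = 116 bp
  591 − 116 = 475 bp
  684 − 591 = 93 bp
  1330 − 684 = 646 bp
  1484 − 1330 = 154 bp
Sorted largest to smallest: 646, 475, 154, 116, 93 bp.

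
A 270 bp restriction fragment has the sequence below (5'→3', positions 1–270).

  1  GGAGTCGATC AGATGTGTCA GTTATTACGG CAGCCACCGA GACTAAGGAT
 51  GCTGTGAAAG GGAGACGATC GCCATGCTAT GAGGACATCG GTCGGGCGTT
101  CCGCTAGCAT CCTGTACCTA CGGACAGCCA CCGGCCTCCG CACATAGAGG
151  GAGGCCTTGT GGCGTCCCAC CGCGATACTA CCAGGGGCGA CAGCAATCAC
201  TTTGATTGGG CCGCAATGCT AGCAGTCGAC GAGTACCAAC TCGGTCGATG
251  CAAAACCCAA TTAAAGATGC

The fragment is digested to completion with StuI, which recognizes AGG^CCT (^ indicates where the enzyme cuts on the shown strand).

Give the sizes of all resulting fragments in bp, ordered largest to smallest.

The StuI site (AGGCCT) starts at position 152.
StuI cuts after base 3 of each site, so after position 154.
Linear molecule, 1 cut → 2 fragments:
  1–154 → 154 bp
  155–270 → 116 bp
Sorted largest to smallest: 154, 116 bp.

154, 116 bp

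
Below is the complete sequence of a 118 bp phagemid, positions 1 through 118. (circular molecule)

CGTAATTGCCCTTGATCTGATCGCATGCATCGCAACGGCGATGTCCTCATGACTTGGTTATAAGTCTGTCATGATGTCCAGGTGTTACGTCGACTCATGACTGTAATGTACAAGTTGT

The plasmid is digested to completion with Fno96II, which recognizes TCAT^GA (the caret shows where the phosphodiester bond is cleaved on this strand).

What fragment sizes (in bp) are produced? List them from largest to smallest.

70, 26, 22 bp

Fno96II sites (TCATGA) start at positions 47, 69, 95.
Fno96II cuts after base 4 of each site, so after positions 50, 72, 98.
Circular molecule, 3 cuts → 3 fragments:
  51–72 → 22 bp
  73–98 → 26 bp
  99–118 then 1–50 → 20 + 50 = 70 bp
Sorted largest to smallest: 70, 26, 22 bp.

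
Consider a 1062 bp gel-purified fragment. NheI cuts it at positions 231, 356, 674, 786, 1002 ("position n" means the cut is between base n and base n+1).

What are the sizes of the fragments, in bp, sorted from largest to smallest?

318, 231, 216, 125, 112, 60 bp

Linear molecule, 5 cuts → 6 fragments:
  231 − 0 = 231 bp
  356 − 231 = 125 bp
  674 − 356 = 318 bp
  786 − 674 = 112 bp
  1002 − 786 = 216 bp
  1062 − 1002 = 60 bp
Sorted largest to smallest: 318, 231, 216, 125, 112, 60 bp.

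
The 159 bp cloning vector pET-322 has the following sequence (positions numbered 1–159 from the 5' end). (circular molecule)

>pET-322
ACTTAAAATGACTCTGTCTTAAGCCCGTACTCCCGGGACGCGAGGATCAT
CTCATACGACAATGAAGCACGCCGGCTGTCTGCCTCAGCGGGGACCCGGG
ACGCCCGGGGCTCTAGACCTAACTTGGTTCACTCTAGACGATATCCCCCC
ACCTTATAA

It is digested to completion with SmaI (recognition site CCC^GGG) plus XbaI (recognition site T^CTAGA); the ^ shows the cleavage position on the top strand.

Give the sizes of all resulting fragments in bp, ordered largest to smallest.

SmaI sites (CCCGGG) start at positions 32, 95, 104.
SmaI cuts after base 3 of each site, so after positions 34, 97, 106.
XbaI sites (TCTAGA) start at positions 112, 133.
XbaI cuts after the first base of each site, so after positions 112, 133.
Combined cut positions: 34, 97, 106, 112, 133.
Circular molecule, 5 cuts → 5 fragments:
  35–97 → 63 bp
  98–106 → 9 bp
  107–112 → 6 bp
  113–133 → 21 bp
  134–159 then 1–34 → 26 + 34 = 60 bp
Sorted largest to smallest: 63, 60, 21, 9, 6 bp.

63, 60, 21, 9, 6 bp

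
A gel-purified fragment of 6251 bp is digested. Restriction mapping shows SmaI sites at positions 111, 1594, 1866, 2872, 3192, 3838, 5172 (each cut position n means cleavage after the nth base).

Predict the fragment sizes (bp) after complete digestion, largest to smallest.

1483, 1334, 1079, 1006, 646, 320, 272, 111 bp

Linear molecule, 7 cuts → 8 fragments:
  111 − 0 = 111 bp
  1594 − 111 = 1483 bp
  1866 − 1594 = 272 bp
  2872 − 1866 = 1006 bp
  3192 − 2872 = 320 bp
  3838 − 3192 = 646 bp
  5172 − 3838 = 1334 bp
  6251 − 5172 = 1079 bp
Sorted largest to smallest: 1483, 1334, 1079, 1006, 646, 320, 272, 111 bp.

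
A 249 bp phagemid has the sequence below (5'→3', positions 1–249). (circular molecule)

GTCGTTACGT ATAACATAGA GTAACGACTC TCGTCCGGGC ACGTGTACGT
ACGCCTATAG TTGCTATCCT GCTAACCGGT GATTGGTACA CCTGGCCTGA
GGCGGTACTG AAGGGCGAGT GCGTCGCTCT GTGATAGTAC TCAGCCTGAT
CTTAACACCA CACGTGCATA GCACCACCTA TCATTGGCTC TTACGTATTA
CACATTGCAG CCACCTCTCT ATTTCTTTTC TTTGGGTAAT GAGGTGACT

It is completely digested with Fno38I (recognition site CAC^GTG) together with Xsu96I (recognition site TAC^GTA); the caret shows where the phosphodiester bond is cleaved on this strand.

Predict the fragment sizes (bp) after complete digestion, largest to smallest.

115, 63, 34, 31, 6 bp

Fno38I sites (CACGTG) start at positions 40, 161.
Fno38I cuts after base 3 of each site, so after positions 42, 163.
Xsu96I sites (TACGTA) start at positions 6, 46, 192.
Xsu96I cuts after base 3 of each site, so after positions 8, 48, 194.
Combined cut positions: 8, 42, 48, 163, 194.
Circular molecule, 5 cuts → 5 fragments:
  9–42 → 34 bp
  43–48 → 6 bp
  49–163 → 115 bp
  164–194 → 31 bp
  195–249 then 1–8 → 55 + 8 = 63 bp
Sorted largest to smallest: 115, 63, 34, 31, 6 bp.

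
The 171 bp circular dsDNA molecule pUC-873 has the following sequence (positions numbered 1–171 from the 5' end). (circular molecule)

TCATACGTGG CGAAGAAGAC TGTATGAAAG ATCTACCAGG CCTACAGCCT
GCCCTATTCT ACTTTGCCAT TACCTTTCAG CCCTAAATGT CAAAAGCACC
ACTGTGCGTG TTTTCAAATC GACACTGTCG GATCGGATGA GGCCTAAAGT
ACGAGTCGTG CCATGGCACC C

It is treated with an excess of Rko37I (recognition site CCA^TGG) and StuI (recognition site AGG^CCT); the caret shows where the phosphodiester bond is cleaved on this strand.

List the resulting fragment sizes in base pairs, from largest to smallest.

The Rko37I site (CCATGG) starts at position 161.
Rko37I cuts after base 3 of each site, so after position 163.
StuI sites (AGGCCT) start at positions 38, 140.
StuI cuts after base 3 of each site, so after positions 40, 142.
Combined cut positions: 40, 142, 163.
Circular molecule, 3 cuts → 3 fragments:
  41–142 → 102 bp
  143–163 → 21 bp
  164–171 then 1–40 → 8 + 40 = 48 bp
Sorted largest to smallest: 102, 48, 21 bp.

102, 48, 21 bp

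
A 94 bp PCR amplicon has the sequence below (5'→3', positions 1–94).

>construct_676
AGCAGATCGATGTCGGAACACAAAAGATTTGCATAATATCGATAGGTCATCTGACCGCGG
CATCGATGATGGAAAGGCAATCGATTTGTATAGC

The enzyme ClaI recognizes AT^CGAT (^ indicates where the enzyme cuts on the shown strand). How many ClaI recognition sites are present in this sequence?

4

ATCGAT occurs starting at positions 6, 38, 62, 80.
ClaI cuts at 4 sites.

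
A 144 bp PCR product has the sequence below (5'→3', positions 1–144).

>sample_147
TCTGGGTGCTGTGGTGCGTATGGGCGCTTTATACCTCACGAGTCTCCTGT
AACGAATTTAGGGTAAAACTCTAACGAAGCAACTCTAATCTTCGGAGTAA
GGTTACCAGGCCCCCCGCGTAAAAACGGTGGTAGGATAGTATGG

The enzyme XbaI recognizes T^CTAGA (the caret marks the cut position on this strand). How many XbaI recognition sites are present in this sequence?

0

No occurrence of TCTAGA is present in the sequence.
XbaI does not cut: 0 sites.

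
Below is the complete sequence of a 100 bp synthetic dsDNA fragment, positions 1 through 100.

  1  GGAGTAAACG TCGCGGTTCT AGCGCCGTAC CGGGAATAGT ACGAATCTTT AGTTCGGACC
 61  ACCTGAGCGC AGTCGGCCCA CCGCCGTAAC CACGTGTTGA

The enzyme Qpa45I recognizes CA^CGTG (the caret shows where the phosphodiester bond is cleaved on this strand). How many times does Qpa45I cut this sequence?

1

CACGTG occurs starting at position 91.
Qpa45I cuts at 1 site.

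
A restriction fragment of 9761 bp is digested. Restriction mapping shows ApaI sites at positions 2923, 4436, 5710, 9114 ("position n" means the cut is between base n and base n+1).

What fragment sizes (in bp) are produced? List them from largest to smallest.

3404, 2923, 1513, 1274, 647 bp

Linear molecule, 4 cuts → 5 fragments:
  2923 − 0 = 2923 bp
  4436 − 2923 = 1513 bp
  5710 − 4436 = 1274 bp
  9114 − 5710 = 3404 bp
  9761 − 9114 = 647 bp
Sorted largest to smallest: 3404, 2923, 1513, 1274, 647 bp.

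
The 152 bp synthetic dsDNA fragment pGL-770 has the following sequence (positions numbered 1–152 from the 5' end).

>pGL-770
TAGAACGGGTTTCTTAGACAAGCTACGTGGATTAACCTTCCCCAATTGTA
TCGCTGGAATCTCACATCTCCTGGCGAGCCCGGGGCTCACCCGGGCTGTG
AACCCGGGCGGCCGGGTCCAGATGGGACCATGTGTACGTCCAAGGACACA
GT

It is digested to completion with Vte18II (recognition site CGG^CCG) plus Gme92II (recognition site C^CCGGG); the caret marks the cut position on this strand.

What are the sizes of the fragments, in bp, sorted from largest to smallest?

79, 41, 13, 11, 8 bp

The Vte18II site (CGGCCG) starts at position 109.
Vte18II cuts after base 3 of each site, so after position 111.
Gme92II sites (CCCGGG) start at positions 79, 90, 103.
Gme92II cuts after the first base of each site, so after positions 79, 90, 103.
Combined cut positions: 79, 90, 103, 111.
Linear molecule, 4 cuts → 5 fragments:
  1–79 → 79 bp
  80–90 → 11 bp
  91–103 → 13 bp
  104–111 → 8 bp
  112–152 → 41 bp
Sorted largest to smallest: 79, 41, 13, 11, 8 bp.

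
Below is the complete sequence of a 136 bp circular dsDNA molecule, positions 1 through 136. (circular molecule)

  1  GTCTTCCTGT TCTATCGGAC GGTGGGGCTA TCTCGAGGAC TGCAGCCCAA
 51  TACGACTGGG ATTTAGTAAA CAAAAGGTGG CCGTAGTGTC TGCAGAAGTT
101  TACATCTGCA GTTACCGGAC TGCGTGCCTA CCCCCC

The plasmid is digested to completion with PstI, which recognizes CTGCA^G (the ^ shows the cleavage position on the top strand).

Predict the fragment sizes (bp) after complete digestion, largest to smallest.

70, 50, 16 bp

PstI sites (CTGCAG) start at positions 40, 90, 106.
PstI cuts after base 5 of each site (before the last base), so after positions 44, 94, 110.
Circular molecule, 3 cuts → 3 fragments:
  45–94 → 50 bp
  95–110 → 16 bp
  111–136 then 1–44 → 26 + 44 = 70 bp
Sorted largest to smallest: 70, 50, 16 bp.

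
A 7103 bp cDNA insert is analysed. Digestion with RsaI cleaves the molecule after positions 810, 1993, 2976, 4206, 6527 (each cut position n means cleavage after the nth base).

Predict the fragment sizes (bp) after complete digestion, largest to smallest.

Linear molecule, 5 cuts → 6 fragments:
  810 − 0 = 810 bp
  1993 − 810 = 1183 bp
  2976 − 1993 = 983 bp
  4206 − 2976 = 1230 bp
  6527 − 4206 = 2321 bp
  7103 − 6527 = 576 bp
Sorted largest to smallest: 2321, 1230, 1183, 983, 810, 576 bp.

2321, 1230, 1183, 983, 810, 576 bp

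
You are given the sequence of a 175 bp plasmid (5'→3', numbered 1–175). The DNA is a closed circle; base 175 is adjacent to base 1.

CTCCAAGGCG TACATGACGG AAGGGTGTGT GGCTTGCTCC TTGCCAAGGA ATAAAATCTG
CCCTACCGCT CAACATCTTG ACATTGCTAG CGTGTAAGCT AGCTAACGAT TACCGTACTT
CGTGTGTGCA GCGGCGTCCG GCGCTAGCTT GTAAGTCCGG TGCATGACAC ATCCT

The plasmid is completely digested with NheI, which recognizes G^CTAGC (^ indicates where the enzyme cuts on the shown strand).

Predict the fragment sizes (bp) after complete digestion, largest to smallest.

118, 45, 12 bp

NheI sites (GCTAGC) start at positions 86, 98, 143.
NheI cuts after the first base of each site, so after positions 86, 98, 143.
Circular molecule, 3 cuts → 3 fragments:
  87–98 → 12 bp
  99–143 → 45 bp
  144–175 then 1–86 → 32 + 86 = 118 bp
Sorted largest to smallest: 118, 45, 12 bp.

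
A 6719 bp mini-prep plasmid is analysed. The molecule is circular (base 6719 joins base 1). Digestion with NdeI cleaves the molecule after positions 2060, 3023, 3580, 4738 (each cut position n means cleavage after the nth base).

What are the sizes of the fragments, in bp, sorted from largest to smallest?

Circular molecule, 4 cuts → 4 fragments:
  3023 − 2060 = 963 bp
  3580 − 3023 = 557 bp
  4738 − 3580 = 1158 bp
  wrap: 6719 − 4738 + 2060 = 4041 bp
Sorted largest to smallest: 4041, 1158, 963, 557 bp.

4041, 1158, 963, 557 bp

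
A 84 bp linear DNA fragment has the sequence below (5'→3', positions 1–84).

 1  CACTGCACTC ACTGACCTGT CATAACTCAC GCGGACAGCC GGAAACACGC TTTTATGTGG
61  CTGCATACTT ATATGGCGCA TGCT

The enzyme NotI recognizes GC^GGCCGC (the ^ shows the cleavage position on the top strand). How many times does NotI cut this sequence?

No occurrence of GCGGCCGC is present in the sequence.
NotI does not cut: 0 sites.

0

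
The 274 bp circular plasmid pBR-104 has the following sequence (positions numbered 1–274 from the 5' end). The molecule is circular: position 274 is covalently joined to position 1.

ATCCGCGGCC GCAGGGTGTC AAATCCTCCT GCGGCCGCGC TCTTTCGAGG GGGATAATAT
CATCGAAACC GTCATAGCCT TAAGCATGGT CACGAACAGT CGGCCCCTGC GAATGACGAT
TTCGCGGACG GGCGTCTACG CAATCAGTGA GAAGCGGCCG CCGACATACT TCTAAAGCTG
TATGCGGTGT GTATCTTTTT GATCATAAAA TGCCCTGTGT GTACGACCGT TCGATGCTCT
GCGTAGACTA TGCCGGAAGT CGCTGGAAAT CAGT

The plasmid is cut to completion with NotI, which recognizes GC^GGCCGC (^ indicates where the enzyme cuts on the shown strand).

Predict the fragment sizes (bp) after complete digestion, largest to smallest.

125, 123, 26 bp

NotI sites (GCGGCCGC) start at positions 5, 31, 154.
NotI cuts after base 2 of each site, so after positions 6, 32, 155.
Circular molecule, 3 cuts → 3 fragments:
  7–32 → 26 bp
  33–155 → 123 bp
  156–274 then 1–6 → 119 + 6 = 125 bp
Sorted largest to smallest: 125, 123, 26 bp.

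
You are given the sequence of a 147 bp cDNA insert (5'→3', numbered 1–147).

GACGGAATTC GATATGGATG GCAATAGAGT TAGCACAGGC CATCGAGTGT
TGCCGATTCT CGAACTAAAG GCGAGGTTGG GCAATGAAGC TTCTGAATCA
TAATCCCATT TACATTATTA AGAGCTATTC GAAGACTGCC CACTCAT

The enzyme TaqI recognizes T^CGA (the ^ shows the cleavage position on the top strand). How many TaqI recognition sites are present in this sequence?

TCGA occurs starting at positions 9, 43, 60, 129.
TaqI cuts at 4 sites.

4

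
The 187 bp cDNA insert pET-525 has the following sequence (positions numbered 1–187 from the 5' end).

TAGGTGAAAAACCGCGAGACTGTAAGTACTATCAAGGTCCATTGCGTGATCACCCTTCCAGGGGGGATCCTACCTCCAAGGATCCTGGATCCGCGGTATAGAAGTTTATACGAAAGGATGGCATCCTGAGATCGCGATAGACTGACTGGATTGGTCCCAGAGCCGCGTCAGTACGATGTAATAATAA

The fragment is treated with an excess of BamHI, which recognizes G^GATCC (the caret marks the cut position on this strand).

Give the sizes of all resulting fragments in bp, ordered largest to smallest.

100, 65, 15, 7 bp

BamHI sites (GGATCC) start at positions 65, 80, 87.
BamHI cuts after the first base of each site, so after positions 65, 80, 87.
Linear molecule, 3 cuts → 4 fragments:
  1–65 → 65 bp
  66–80 → 15 bp
  81–87 → 7 bp
  88–187 → 100 bp
Sorted largest to smallest: 100, 65, 15, 7 bp.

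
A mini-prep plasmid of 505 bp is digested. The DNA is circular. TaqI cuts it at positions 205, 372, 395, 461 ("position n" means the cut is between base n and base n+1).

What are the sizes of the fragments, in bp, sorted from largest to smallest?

Circular molecule, 4 cuts → 4 fragments:
  372 − 205 = 167 bp
  395 − 372 = 23 bp
  461 − 395 = 66 bp
  wrap: 505 − 461 + 205 = 249 bp
Sorted largest to smallest: 249, 167, 66, 23 bp.

249, 167, 66, 23 bp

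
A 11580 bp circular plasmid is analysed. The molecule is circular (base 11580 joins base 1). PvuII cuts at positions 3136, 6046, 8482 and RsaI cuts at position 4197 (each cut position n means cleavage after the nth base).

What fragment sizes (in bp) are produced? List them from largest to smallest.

6234, 2436, 1849, 1061 bp

Combined cut positions (sorted): 3136, 4197, 6046, 8482.
Circular molecule, 4 cuts → 4 fragments:
  4197 − 3136 = 1061 bp
  6046 − 4197 = 1849 bp
  8482 − 6046 = 2436 bp
  wrap: 11580 − 8482 + 3136 = 6234 bp
Sorted largest to smallest: 6234, 2436, 1849, 1061 bp.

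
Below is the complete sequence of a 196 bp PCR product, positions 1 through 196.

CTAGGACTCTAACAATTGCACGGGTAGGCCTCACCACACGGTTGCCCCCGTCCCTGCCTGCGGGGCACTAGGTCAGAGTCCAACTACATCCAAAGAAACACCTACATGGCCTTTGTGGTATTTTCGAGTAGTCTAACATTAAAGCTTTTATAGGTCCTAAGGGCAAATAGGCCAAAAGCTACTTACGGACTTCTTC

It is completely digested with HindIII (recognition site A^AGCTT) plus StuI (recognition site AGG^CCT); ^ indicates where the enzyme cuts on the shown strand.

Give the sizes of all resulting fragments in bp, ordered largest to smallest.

The HindIII site (AAGCTT) starts at position 142.
HindIII cuts after the first base of each site, so after position 142.
The StuI site (AGGCCT) starts at position 26.
StuI cuts after base 3 of each site, so after position 28.
Combined cut positions: 28, 142.
Linear molecule, 2 cuts → 3 fragments:
  1–28 → 28 bp
  29–142 → 114 bp
  143–196 → 54 bp
Sorted largest to smallest: 114, 54, 28 bp.

114, 54, 28 bp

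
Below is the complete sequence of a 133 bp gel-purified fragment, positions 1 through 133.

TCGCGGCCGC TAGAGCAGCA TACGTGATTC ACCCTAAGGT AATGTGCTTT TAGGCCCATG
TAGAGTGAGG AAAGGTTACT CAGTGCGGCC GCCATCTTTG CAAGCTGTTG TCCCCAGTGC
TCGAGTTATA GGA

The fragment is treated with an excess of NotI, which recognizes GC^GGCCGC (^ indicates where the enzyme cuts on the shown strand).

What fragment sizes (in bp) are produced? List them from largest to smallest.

82, 47, 4 bp

NotI sites (GCGGCCGC) start at positions 3, 85.
NotI cuts after base 2 of each site, so after positions 4, 86.
Linear molecule, 2 cuts → 3 fragments:
  1–4 → 4 bp
  5–86 → 82 bp
  87–133 → 47 bp
Sorted largest to smallest: 82, 47, 4 bp.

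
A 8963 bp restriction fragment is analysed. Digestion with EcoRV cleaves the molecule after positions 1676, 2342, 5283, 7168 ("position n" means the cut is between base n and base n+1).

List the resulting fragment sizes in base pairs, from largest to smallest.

2941, 1885, 1795, 1676, 666 bp

Linear molecule, 4 cuts → 5 fragments:
  1676 − 0 = 1676 bp
  2342 − 1676 = 666 bp
  5283 − 2342 = 2941 bp
  7168 − 5283 = 1885 bp
  8963 − 7168 = 1795 bp
Sorted largest to smallest: 2941, 1885, 1795, 1676, 666 bp.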